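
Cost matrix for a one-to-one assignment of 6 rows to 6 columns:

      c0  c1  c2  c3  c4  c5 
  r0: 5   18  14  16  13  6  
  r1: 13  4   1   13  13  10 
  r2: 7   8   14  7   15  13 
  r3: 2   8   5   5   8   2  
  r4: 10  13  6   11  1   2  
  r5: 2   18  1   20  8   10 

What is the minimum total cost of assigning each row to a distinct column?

Minimum assignment cost: 20

optimal assignment: row0→col0 (cost 5), row1→col1 (cost 4), row2→col3 (cost 7), row3→col5 (cost 2), row4→col4 (cost 1), row5→col2 (cost 1)
total = 5 + 4 + 7 + 2 + 1 + 1 = 20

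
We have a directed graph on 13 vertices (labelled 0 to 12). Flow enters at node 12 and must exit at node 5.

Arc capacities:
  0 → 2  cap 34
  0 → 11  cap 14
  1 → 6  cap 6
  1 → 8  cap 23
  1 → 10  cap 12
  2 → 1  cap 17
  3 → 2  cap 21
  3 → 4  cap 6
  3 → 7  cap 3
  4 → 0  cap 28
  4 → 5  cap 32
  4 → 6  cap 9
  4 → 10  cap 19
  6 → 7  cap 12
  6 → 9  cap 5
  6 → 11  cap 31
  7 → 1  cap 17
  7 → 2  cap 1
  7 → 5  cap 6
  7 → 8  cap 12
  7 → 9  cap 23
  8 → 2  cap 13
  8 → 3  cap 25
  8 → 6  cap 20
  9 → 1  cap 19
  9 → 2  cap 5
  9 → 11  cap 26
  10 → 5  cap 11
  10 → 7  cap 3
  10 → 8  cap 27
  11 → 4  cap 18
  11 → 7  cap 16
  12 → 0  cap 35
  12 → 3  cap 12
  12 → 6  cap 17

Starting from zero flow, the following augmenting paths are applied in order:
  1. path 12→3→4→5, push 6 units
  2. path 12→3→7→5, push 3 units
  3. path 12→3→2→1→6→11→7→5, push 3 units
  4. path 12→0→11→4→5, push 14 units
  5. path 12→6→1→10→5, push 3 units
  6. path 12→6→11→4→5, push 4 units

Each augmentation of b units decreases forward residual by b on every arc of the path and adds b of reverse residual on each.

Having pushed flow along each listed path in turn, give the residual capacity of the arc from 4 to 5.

after path 1 (12→3→4→5, push 6): res(4,5)=26
after path 2 (12→3→7→5, push 3): res(4,5)=26
after path 3 (12→3→2→1→6→11→7→5, push 3): res(4,5)=26
after path 4 (12→0→11→4→5, push 14): res(4,5)=12
after path 5 (12→6→1→10→5, push 3): res(4,5)=12
after path 6 (12→6→11→4→5, push 4): res(4,5)=8

Residual capacity of (4,5): 8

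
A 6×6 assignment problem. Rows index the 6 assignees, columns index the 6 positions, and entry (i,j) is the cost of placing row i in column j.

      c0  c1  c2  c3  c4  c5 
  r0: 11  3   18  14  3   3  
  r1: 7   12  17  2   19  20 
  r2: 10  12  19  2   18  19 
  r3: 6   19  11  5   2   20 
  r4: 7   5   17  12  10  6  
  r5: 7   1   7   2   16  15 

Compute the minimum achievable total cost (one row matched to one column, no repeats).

Minimum assignment cost: 26

optimal assignment: row0→col5 (cost 3), row1→col0 (cost 7), row2→col3 (cost 2), row3→col4 (cost 2), row4→col1 (cost 5), row5→col2 (cost 7)
total = 3 + 7 + 2 + 2 + 5 + 7 = 26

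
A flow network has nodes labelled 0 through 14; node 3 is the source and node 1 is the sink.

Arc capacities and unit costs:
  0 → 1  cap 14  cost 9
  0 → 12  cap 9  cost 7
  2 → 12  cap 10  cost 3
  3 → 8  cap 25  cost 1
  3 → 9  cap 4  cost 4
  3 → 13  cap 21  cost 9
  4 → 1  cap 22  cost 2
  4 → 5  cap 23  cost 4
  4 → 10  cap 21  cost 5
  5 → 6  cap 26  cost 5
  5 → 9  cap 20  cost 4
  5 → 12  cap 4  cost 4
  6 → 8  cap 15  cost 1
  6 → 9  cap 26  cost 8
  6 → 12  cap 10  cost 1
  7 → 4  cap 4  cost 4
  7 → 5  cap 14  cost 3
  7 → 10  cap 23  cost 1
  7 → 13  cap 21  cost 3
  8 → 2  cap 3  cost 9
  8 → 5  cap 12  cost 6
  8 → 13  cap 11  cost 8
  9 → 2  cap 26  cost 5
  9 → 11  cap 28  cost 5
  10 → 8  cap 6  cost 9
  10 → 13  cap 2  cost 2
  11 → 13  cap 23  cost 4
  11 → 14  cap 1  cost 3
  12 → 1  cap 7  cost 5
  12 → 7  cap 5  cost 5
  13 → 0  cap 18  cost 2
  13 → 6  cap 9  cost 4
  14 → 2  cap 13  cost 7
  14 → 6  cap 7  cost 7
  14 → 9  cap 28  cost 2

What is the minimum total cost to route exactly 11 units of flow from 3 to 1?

shortest-cost path #1: 3→8→5→12→1 push 4 @ unit cost 16 (adds 64)
shortest-cost path #2: 3→9→2→12→1 push 3 @ unit cost 17 (adds 51)
shortest-cost path #3: 3→13→0→1 push 4 @ unit cost 20 (adds 80)
total cost = 195

Minimum cost for 11 units: 195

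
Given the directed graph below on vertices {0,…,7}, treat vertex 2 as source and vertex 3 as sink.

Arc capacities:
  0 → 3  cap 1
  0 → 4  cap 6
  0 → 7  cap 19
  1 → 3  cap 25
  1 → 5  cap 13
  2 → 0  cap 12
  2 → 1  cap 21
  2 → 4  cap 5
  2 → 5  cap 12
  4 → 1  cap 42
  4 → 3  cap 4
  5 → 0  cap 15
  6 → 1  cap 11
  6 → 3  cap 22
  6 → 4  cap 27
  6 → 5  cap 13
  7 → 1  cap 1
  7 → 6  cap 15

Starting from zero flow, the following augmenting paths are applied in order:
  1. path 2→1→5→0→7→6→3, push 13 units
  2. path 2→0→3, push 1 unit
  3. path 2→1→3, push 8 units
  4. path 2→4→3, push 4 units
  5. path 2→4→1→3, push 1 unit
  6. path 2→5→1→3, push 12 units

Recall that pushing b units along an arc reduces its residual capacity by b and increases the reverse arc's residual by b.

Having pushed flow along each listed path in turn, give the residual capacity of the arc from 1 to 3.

after path 1 (2→1→5→0→7→6→3, push 13): res(1,3)=25
after path 2 (2→0→3, push 1): res(1,3)=25
after path 3 (2→1→3, push 8): res(1,3)=17
after path 4 (2→4→3, push 4): res(1,3)=17
after path 5 (2→4→1→3, push 1): res(1,3)=16
after path 6 (2→5→1→3, push 12): res(1,3)=4

Residual capacity of (1,3): 4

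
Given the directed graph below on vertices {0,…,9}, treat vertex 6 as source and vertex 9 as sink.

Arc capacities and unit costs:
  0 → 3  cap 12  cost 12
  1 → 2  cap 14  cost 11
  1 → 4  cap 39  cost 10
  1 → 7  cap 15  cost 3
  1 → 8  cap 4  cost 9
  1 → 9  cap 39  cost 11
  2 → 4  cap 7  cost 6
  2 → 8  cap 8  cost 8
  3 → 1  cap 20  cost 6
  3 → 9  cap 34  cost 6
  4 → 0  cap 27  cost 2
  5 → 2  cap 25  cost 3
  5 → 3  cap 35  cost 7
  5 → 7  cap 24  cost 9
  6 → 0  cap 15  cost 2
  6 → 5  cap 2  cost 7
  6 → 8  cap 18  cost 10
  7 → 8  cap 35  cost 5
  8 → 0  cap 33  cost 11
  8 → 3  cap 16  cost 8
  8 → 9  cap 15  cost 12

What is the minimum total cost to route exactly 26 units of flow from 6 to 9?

Minimum cost for 26 units: 544

shortest-cost path #1: 6→0→3→9 push 12 @ unit cost 20 (adds 240)
shortest-cost path #2: 6→5→3→9 push 2 @ unit cost 20 (adds 40)
shortest-cost path #3: 6→8→9 push 12 @ unit cost 22 (adds 264)
total cost = 544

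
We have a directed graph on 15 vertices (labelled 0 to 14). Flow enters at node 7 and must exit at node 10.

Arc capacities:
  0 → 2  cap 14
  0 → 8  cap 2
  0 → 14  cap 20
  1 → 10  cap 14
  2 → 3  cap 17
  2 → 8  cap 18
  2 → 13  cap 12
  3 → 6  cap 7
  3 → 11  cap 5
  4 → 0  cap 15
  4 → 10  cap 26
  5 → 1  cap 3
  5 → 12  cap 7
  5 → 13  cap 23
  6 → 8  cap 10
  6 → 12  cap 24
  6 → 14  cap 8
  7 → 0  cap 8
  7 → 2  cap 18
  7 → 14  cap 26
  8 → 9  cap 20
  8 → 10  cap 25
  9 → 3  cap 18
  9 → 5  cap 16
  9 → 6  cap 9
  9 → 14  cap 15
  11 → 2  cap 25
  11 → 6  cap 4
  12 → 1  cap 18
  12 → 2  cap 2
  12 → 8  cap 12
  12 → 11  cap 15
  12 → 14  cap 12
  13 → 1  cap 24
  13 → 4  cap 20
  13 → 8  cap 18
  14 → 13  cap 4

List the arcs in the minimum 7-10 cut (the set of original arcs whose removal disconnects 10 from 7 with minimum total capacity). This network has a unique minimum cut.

augment #1: 7→0→8→10 push 2
augment #2: 7→2→8→10 push 18
augment #3: 7→14→13→1→10 push 4
augment #4: 7→0→2→13→1→10 push 6
max flow = 30; residual-reachable set from 7 gives S-side
cut edges (S→T): {(7,0), (7,2), (14,13)} total cap 30

Min-cut arcs: {(7,0), (7,2), (14,13)} (total capacity 30)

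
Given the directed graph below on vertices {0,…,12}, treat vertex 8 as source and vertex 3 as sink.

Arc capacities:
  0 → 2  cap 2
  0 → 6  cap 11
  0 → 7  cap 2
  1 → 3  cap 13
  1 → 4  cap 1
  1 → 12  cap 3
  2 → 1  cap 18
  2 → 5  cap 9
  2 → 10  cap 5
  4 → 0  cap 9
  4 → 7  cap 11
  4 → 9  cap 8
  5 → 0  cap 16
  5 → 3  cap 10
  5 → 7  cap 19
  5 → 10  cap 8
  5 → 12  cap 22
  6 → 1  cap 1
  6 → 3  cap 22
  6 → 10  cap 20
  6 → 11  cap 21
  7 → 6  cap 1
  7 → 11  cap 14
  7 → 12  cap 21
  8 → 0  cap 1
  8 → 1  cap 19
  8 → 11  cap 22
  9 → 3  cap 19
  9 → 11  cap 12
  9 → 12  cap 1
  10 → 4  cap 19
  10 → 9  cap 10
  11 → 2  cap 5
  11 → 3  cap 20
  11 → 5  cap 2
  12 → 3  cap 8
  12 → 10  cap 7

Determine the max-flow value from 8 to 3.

Maximum flow value: 40

augment #1: 8→1→3 bottleneck 13, total now 13
augment #2: 8→11→3 bottleneck 20, total now 33
augment #3: 8→0→6→3 bottleneck 1, total now 34
augment #4: 8→1→12→3 bottleneck 3, total now 37
augment #5: 8→11→5→3 bottleneck 2, total now 39
augment #6: 8→1→4→9→3 bottleneck 1, total now 40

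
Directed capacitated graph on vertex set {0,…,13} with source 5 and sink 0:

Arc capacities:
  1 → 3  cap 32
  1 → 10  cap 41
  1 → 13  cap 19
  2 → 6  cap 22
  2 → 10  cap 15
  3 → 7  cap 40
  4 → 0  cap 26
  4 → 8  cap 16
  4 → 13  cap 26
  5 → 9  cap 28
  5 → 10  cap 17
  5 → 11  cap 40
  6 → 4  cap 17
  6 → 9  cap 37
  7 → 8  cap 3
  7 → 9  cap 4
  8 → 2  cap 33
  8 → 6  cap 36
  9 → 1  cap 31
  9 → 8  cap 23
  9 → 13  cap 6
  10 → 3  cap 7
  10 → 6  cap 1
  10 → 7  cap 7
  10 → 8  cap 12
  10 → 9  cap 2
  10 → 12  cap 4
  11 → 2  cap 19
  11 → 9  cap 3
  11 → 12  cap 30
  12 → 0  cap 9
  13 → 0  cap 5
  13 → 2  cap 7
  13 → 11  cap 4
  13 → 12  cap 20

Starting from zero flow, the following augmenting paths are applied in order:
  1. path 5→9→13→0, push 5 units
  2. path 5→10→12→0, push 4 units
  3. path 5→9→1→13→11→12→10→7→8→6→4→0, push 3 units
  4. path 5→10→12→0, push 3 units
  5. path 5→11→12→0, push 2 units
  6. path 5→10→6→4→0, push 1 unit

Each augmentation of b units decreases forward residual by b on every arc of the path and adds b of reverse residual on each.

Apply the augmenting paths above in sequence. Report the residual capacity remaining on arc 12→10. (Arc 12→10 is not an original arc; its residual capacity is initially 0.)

after path 1 (5→9→13→0, push 5): res(12,10)=0
after path 2 (5→10→12→0, push 4): res(12,10)=4
after path 3 (5→9→1→13→11→12→10→7→8→6→4→0, push 3): res(12,10)=1
after path 4 (5→10→12→0, push 3): res(12,10)=4
after path 5 (5→11→12→0, push 2): res(12,10)=4
after path 6 (5→10→6→4→0, push 1): res(12,10)=4

Residual capacity of (12,10): 4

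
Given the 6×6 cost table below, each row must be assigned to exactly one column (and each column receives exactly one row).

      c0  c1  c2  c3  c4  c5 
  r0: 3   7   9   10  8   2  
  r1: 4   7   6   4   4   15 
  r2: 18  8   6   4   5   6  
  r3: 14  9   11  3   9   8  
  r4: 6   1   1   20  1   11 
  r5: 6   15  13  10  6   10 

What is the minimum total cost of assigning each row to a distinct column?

one of 2 optimal assignments: row0→col5 (cost 2), row1→col0 (cost 4), row2→col2 (cost 6), row3→col3 (cost 3), row4→col1 (cost 1), row5→col4 (cost 6)
total = 2 + 4 + 6 + 3 + 1 + 6 = 22

Minimum assignment cost: 22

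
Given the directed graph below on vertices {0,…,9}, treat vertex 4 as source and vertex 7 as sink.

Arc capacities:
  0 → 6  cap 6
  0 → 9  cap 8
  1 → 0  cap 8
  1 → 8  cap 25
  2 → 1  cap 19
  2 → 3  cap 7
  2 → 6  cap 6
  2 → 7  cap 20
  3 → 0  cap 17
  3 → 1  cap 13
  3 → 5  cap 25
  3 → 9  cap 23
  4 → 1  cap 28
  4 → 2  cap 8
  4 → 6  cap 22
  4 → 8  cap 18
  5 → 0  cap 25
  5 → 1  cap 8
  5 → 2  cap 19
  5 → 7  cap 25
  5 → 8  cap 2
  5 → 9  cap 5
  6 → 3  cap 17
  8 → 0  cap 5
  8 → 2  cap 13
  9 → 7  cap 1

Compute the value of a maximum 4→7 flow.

augment #1: 4→2→7 bottleneck 8, total now 8
augment #2: 4→8→2→7 bottleneck 12, total now 20
augment #3: 4→1→0→9→7 bottleneck 1, total now 21
augment #4: 4→6→3→5→7 bottleneck 17, total now 38
augment #5: 4→8→2→3→5→7 bottleneck 1, total now 39

Maximum flow value: 39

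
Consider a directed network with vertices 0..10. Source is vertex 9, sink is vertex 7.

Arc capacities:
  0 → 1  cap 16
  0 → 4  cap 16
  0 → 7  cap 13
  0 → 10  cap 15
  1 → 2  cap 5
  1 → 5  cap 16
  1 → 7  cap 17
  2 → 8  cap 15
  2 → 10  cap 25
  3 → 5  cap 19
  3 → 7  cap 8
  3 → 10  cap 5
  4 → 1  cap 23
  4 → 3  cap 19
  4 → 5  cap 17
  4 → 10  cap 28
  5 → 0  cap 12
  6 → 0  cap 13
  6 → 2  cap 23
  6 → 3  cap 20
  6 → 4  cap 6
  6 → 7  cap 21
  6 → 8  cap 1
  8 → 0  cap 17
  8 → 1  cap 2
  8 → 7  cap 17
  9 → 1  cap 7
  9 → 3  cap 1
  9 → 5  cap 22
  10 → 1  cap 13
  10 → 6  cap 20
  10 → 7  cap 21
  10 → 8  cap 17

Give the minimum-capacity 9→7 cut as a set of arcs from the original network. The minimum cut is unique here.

Min-cut arcs: {(5,0), (9,1), (9,3)} (total capacity 20)

augment #1: 9→1→7 push 7
augment #2: 9→3→7 push 1
augment #3: 9→5→0→7 push 12
max flow = 20; residual-reachable set from 9 gives S-side
cut edges (S→T): {(5,0), (9,1), (9,3)} total cap 20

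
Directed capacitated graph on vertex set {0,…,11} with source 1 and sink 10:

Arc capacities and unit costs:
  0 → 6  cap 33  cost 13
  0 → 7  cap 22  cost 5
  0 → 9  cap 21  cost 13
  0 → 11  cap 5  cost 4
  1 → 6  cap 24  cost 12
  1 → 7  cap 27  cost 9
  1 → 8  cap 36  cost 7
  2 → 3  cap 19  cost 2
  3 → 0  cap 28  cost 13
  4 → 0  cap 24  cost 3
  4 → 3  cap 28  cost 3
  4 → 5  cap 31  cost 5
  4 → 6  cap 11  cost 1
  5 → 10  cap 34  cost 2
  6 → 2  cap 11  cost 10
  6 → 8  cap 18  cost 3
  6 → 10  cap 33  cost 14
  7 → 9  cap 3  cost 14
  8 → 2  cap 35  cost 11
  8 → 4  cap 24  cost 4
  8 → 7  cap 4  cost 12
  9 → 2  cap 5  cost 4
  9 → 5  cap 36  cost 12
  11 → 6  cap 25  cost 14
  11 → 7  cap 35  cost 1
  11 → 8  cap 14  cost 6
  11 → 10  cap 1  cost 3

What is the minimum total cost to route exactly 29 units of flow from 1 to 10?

shortest-cost path #1: 1→8→4→5→10 push 24 @ unit cost 18 (adds 432)
shortest-cost path #2: 1→6→10 push 5 @ unit cost 26 (adds 130)
total cost = 562

Minimum cost for 29 units: 562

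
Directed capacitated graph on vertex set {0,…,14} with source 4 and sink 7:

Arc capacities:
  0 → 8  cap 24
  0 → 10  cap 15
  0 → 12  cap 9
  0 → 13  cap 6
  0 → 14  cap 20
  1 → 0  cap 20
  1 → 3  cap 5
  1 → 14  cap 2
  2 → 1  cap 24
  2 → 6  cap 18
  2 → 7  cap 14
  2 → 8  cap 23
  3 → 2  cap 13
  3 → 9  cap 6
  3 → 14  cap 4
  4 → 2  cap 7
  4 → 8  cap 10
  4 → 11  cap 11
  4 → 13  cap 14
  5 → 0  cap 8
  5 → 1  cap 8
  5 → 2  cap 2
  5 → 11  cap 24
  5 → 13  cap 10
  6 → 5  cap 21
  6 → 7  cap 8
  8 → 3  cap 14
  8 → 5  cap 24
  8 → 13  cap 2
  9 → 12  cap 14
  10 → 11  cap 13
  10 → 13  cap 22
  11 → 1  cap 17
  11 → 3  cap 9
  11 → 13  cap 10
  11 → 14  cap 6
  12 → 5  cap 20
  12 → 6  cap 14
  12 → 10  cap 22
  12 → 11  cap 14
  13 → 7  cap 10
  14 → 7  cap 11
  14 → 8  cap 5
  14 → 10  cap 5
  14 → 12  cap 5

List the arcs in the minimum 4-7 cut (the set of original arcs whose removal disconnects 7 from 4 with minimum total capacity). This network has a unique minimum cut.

Min-cut arcs: {(4,2), (4,8), (4,11), (13,7)} (total capacity 38)

augment #1: 4→2→7 push 7
augment #2: 4→13→7 push 10
augment #3: 4→11→14→7 push 6
augment #4: 4→8→3→2→7 push 7
augment #5: 4→8→3→14→7 push 3
augment #6: 4→11→1→14→7 push 2
augment #7: 4→11→3→2→6→7 push 3
max flow = 38; residual-reachable set from 4 gives S-side
cut edges (S→T): {(4,2), (4,8), (4,11), (13,7)} total cap 38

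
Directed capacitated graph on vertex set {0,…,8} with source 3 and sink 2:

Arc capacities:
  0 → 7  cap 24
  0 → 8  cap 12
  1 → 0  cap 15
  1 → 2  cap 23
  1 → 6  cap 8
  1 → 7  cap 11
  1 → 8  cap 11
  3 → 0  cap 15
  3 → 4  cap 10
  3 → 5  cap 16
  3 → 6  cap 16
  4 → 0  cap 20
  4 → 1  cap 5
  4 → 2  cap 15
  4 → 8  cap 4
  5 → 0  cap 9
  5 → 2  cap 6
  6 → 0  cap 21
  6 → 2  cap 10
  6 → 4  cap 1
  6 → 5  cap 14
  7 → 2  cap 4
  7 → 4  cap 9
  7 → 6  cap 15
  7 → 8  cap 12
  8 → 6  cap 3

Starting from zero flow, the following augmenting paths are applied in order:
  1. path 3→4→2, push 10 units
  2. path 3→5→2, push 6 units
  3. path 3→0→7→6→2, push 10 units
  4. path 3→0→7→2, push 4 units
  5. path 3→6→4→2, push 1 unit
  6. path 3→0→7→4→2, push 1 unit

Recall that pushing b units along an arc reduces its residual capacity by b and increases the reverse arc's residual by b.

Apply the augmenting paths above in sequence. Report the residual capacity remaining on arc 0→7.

Residual capacity of (0,7): 9

after path 1 (3→4→2, push 10): res(0,7)=24
after path 2 (3→5→2, push 6): res(0,7)=24
after path 3 (3→0→7→6→2, push 10): res(0,7)=14
after path 4 (3→0→7→2, push 4): res(0,7)=10
after path 5 (3→6→4→2, push 1): res(0,7)=10
after path 6 (3→0→7→4→2, push 1): res(0,7)=9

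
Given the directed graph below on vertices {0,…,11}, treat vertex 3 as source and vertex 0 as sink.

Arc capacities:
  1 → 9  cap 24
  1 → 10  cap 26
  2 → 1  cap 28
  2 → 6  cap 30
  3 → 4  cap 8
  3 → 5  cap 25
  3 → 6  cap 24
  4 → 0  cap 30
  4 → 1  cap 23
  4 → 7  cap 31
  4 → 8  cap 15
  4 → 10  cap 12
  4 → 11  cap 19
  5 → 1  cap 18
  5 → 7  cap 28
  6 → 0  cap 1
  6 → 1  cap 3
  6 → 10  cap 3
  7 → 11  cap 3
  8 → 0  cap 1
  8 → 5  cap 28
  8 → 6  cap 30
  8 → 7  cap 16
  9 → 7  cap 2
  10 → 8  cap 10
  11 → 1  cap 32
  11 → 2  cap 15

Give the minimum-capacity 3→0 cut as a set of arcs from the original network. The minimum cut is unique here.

augment #1: 3→4→0 push 8
augment #2: 3→6→0 push 1
augment #3: 3→6→10→8→0 push 1
max flow = 10; residual-reachable set from 3 gives S-side
cut edges (S→T): {(3,4), (6,0), (8,0)} total cap 10

Min-cut arcs: {(3,4), (6,0), (8,0)} (total capacity 10)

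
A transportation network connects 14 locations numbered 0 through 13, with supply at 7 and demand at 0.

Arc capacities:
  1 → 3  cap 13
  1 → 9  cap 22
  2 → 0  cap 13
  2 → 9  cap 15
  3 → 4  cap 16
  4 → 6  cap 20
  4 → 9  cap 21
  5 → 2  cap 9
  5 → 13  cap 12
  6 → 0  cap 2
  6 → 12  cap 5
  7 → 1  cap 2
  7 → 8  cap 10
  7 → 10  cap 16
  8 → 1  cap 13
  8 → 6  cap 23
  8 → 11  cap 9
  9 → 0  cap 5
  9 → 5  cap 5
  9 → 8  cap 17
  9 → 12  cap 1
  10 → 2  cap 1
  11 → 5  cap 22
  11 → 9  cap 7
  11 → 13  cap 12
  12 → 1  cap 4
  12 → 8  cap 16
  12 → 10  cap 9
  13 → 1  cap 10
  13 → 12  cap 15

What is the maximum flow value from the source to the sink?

augment #1: 7→1→9→0 bottleneck 2, total now 2
augment #2: 7→8→6→0 bottleneck 2, total now 4
augment #3: 7→10→2→0 bottleneck 1, total now 5
augment #4: 7→8→1→9→0 bottleneck 3, total now 8
augment #5: 7→8→11→5→2→0 bottleneck 5, total now 13

Maximum flow value: 13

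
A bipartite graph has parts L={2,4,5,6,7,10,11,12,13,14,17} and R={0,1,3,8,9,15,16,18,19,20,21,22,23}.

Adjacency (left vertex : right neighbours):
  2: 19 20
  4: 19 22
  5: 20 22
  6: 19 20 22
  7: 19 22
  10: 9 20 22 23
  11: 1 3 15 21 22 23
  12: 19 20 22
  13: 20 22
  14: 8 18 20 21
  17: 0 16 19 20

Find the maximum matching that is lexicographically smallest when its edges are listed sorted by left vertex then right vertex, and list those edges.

Lex-smallest maximum matching: {(2,19), (4,22), (5,20), (10,9), (11,1), (14,8), (17,0)}

|M| = 7 (so the lex-smallest maximum matching has 7 edges)
process left vertices in ascending order; for each, take the smallest-labelled available neighbour that still permits 7 edges overall, or leave it unmatched if none does
lex-smallest matching: {2-19, 4-22, 5-20, 10-9, 11-1, 14-8, 17-0}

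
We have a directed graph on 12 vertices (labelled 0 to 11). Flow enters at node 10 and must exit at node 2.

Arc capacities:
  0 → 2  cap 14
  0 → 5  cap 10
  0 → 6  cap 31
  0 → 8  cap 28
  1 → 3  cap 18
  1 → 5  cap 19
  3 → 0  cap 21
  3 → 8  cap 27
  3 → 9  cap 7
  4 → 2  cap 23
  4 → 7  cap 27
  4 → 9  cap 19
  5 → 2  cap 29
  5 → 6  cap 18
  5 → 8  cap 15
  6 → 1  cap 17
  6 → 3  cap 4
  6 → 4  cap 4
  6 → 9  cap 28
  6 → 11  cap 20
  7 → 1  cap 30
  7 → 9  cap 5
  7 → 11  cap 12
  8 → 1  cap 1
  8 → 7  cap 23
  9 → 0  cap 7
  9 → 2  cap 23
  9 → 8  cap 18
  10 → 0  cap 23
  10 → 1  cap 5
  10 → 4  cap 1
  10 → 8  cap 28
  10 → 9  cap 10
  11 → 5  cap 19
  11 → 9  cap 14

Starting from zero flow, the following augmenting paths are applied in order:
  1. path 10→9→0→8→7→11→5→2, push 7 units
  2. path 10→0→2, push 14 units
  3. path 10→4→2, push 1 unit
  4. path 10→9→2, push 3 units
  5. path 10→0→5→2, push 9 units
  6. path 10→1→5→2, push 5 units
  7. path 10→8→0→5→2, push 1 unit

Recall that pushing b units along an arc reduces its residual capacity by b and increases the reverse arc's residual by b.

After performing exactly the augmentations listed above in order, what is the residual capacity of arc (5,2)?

after path 1 (10→9→0→8→7→11→5→2, push 7): res(5,2)=22
after path 2 (10→0→2, push 14): res(5,2)=22
after path 3 (10→4→2, push 1): res(5,2)=22
after path 4 (10→9→2, push 3): res(5,2)=22
after path 5 (10→0→5→2, push 9): res(5,2)=13
after path 6 (10→1→5→2, push 5): res(5,2)=8
after path 7 (10→8→0→5→2, push 1): res(5,2)=7

Residual capacity of (5,2): 7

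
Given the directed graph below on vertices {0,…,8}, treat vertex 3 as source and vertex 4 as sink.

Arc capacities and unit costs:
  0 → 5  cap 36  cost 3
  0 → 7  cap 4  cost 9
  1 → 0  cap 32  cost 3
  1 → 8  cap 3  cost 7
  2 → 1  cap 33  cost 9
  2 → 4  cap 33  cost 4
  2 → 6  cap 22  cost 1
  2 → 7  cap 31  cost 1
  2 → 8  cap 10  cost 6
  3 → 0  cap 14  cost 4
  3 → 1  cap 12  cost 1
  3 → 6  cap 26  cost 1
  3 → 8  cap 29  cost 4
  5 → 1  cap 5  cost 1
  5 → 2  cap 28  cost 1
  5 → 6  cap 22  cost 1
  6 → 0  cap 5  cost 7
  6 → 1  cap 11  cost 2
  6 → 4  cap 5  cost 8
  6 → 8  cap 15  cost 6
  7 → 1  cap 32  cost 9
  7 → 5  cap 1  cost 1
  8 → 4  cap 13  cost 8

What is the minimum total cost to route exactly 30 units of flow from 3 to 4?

Minimum cost for 30 units: 345

shortest-cost path #1: 3→6→4 push 5 @ unit cost 9 (adds 45)
shortest-cost path #2: 3→8→4 push 13 @ unit cost 12 (adds 156)
shortest-cost path #3: 3→0→5→2→4 push 12 @ unit cost 12 (adds 144)
total cost = 345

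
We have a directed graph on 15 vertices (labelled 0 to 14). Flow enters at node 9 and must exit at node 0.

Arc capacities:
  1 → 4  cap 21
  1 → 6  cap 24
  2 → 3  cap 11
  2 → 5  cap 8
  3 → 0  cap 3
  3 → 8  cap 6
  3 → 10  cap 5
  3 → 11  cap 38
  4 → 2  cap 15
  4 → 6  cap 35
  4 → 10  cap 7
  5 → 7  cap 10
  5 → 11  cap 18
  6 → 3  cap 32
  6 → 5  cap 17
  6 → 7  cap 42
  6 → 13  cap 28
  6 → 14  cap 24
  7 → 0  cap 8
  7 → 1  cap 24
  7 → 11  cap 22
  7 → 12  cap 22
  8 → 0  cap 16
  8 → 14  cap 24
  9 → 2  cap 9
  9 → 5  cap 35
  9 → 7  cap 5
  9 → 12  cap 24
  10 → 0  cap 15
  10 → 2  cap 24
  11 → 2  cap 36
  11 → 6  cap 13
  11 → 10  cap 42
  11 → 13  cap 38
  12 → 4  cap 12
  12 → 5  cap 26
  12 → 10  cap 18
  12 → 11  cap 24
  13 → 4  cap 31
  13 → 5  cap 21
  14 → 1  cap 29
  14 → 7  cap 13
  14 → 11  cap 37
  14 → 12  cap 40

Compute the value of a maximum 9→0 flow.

Maximum flow value: 32

augment #1: 9→7→0 bottleneck 5, total now 5
augment #2: 9→2→3→0 bottleneck 3, total now 8
augment #3: 9→5→7→0 bottleneck 3, total now 11
augment #4: 9→12→10→0 bottleneck 15, total now 26
augment #5: 9→2→3→8→0 bottleneck 6, total now 32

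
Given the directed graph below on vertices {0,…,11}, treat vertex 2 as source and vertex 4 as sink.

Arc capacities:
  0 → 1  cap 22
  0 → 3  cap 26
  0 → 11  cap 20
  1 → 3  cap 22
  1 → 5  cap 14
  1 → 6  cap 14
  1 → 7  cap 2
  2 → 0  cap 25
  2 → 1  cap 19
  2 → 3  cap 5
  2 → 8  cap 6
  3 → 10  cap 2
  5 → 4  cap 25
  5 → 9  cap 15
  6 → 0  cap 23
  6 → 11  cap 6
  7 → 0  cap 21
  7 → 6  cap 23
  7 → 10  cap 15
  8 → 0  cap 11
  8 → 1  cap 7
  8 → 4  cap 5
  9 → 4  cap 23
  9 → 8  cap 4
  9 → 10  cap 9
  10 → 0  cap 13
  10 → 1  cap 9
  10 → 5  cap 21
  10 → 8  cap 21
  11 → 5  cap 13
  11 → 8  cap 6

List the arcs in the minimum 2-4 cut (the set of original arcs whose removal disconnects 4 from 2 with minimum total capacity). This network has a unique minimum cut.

augment #1: 2→8→4 push 5
augment #2: 2→1→5→4 push 14
augment #3: 2→0→11→5→4 push 11
augment #4: 2→0→11→5→9→4 push 2
augment #5: 2→3→10→5→9→4 push 2
augment #6: 2→1→7→10→5→9→4 push 2
max flow = 36; residual-reachable set from 2 gives S-side
cut edges (S→T): {(1,5), (1,7), (3,10), (8,4), (11,5)} total cap 36

Min-cut arcs: {(1,5), (1,7), (3,10), (8,4), (11,5)} (total capacity 36)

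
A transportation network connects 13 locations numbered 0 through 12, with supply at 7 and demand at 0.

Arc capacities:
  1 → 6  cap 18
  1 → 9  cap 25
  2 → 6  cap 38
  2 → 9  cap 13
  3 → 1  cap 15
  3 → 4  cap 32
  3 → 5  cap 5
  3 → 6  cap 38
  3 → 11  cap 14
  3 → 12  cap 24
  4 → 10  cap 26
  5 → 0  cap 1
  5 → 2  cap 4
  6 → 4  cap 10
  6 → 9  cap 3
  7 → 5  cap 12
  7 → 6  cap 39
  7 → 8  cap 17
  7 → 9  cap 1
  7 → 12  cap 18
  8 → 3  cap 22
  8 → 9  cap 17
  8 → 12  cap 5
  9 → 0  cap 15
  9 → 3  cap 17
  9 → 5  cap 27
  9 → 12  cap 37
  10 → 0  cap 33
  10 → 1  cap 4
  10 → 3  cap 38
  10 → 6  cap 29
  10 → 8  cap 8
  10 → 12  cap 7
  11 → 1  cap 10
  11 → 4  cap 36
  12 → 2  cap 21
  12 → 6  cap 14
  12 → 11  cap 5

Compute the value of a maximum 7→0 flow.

Maximum flow value: 42

augment #1: 7→5→0 bottleneck 1, total now 1
augment #2: 7→9→0 bottleneck 1, total now 2
augment #3: 7→6→9→0 bottleneck 3, total now 5
augment #4: 7→8→9→0 bottleneck 11, total now 16
augment #5: 7→6→4→10→0 bottleneck 10, total now 26
augment #6: 7→8→3→4→10→0 bottleneck 6, total now 32
augment #7: 7→12→11→4→10→0 bottleneck 5, total now 37
augment #8: 7→5→2→9→3→4→10→0 bottleneck 4, total now 41
augment #9: 7→12→2→9→3→4→10→0 bottleneck 1, total now 42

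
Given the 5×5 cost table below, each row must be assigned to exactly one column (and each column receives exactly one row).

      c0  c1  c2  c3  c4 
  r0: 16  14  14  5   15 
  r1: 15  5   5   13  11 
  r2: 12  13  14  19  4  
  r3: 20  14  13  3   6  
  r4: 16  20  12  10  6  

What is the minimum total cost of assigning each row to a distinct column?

Minimum assignment cost: 40

one of 4 optimal assignments: row0→col0 (cost 16), row1→col1 (cost 5), row2→col4 (cost 4), row3→col3 (cost 3), row4→col2 (cost 12)
total = 16 + 5 + 4 + 3 + 12 = 40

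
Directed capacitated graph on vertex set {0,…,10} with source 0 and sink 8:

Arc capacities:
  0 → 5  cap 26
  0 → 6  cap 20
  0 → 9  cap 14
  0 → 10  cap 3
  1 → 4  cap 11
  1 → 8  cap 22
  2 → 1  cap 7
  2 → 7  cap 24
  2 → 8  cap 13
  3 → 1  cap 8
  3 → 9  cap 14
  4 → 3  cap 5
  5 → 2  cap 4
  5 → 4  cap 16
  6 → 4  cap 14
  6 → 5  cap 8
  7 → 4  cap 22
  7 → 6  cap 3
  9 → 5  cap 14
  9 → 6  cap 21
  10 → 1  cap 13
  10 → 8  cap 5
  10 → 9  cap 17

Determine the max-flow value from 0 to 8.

Maximum flow value: 12

augment #1: 0→10→8 bottleneck 3, total now 3
augment #2: 0→5→2→8 bottleneck 4, total now 7
augment #3: 0→5→4→3→1→8 bottleneck 5, total now 12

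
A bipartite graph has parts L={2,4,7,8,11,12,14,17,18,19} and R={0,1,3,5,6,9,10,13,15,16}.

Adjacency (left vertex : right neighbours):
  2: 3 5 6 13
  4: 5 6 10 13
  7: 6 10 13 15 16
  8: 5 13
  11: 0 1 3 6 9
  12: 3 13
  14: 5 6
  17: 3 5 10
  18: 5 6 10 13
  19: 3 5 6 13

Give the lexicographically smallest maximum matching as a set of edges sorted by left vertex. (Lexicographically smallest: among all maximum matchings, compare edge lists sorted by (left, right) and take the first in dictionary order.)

Lex-smallest maximum matching: {(2,3), (4,5), (7,15), (8,13), (11,0), (14,6), (17,10)}

|M| = 7 (so the lex-smallest maximum matching has 7 edges)
process left vertices in ascending order; for each, take the smallest-labelled available neighbour that still permits 7 edges overall, or leave it unmatched if none does
lex-smallest matching: {2-3, 4-5, 7-15, 8-13, 11-0, 14-6, 17-10}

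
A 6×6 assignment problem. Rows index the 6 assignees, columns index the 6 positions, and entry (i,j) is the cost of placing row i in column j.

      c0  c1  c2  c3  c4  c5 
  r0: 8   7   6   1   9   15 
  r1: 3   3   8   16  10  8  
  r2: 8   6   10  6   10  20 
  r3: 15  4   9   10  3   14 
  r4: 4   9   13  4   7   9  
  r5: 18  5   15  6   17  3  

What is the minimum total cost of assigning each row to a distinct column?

optimal assignment: row0→col3 (cost 1), row1→col1 (cost 3), row2→col2 (cost 10), row3→col4 (cost 3), row4→col0 (cost 4), row5→col5 (cost 3)
total = 1 + 3 + 10 + 3 + 4 + 3 = 24

Minimum assignment cost: 24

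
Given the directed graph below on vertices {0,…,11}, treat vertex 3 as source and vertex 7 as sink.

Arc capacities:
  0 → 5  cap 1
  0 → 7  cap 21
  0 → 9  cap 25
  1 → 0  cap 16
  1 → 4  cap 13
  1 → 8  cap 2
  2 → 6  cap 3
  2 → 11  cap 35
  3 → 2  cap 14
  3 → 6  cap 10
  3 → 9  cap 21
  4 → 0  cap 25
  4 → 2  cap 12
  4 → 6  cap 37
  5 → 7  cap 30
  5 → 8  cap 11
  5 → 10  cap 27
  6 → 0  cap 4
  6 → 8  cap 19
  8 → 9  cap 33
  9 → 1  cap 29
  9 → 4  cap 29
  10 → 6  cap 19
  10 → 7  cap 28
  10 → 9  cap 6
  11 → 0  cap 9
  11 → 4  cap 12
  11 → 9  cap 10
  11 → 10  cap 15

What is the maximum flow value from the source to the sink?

Maximum flow value: 37

augment #1: 3→6→0→7 bottleneck 4, total now 4
augment #2: 3→2→11→0→7 bottleneck 9, total now 13
augment #3: 3→2→11→10→7 bottleneck 5, total now 18
augment #4: 3→9→1→0→7 bottleneck 8, total now 26
augment #5: 3→9→1→0→5→7 bottleneck 1, total now 27
augment #6: 3→9→1→0→11→10→7 bottleneck 7, total now 34
augment #7: 3→9→4→0→11→10→7 bottleneck 2, total now 36
augment #8: 3→9→4→2→11→10→7 bottleneck 1, total now 37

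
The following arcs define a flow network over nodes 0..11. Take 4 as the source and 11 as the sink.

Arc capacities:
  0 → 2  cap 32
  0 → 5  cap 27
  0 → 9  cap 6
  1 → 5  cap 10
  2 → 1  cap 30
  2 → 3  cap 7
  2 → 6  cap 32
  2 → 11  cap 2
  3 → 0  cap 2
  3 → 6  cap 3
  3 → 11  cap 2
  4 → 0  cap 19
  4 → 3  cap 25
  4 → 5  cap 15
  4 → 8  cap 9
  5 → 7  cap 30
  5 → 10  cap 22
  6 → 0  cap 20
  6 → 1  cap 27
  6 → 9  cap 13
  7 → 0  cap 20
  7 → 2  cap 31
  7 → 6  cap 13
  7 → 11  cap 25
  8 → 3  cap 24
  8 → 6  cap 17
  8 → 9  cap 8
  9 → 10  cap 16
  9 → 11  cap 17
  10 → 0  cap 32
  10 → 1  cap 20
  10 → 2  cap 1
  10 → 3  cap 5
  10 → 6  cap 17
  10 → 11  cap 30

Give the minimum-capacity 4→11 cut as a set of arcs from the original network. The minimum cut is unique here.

augment #1: 4→3→11 push 2
augment #2: 4→0→2→11 push 2
augment #3: 4→0→9→11 push 6
augment #4: 4→5→7→11 push 15
augment #5: 4→8→9→11 push 8
augment #6: 4→0→5→7→11 push 10
augment #7: 4→0→5→10→11 push 1
augment #8: 4→3→6→9→11 push 3
augment #9: 4→3→0→5→10→11 push 2
augment #10: 4→8→6→9→10→11 push 1
max flow = 50; residual-reachable set from 4 gives S-side
cut edges (S→T): {(3,0), (3,6), (3,11), (4,0), (4,5), (4,8)} total cap 50

Min-cut arcs: {(3,0), (3,6), (3,11), (4,0), (4,5), (4,8)} (total capacity 50)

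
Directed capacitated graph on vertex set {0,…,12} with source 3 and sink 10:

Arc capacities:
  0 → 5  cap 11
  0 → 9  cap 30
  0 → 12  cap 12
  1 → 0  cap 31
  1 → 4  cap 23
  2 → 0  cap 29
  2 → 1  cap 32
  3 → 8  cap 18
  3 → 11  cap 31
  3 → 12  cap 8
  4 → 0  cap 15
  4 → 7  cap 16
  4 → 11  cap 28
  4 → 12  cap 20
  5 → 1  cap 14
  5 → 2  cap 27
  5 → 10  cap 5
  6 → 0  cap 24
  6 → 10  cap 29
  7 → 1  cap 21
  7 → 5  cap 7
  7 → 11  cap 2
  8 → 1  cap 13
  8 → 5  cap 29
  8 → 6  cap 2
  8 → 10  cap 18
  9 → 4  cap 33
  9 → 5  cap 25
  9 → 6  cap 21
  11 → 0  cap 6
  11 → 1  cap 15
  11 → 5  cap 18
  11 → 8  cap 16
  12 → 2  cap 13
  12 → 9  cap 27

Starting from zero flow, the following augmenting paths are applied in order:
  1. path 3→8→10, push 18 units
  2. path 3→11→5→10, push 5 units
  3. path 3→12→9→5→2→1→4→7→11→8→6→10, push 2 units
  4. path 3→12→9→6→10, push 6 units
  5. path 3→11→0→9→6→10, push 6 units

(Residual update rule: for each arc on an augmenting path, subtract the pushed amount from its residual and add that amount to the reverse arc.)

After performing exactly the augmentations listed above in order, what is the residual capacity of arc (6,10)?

Residual capacity of (6,10): 15

after path 1 (3→8→10, push 18): res(6,10)=29
after path 2 (3→11→5→10, push 5): res(6,10)=29
after path 3 (3→12→9→5→2→1→4→7→11→8→6→10, push 2): res(6,10)=27
after path 4 (3→12→9→6→10, push 6): res(6,10)=21
after path 5 (3→11→0→9→6→10, push 6): res(6,10)=15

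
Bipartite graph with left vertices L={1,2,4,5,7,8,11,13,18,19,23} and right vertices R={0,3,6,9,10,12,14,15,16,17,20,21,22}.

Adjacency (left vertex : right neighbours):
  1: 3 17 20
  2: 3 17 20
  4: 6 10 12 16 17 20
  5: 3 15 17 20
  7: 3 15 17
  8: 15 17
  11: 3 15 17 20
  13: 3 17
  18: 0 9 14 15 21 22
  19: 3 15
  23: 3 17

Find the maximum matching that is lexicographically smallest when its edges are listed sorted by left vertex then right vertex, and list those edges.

|M| = 6 (so the lex-smallest maximum matching has 6 edges)
process left vertices in ascending order; for each, take the smallest-labelled available neighbour that still permits 6 edges overall, or leave it unmatched if none does
lex-smallest matching: {1-3, 2-17, 4-6, 5-15, 11-20, 18-0}

Lex-smallest maximum matching: {(1,3), (2,17), (4,6), (5,15), (11,20), (18,0)}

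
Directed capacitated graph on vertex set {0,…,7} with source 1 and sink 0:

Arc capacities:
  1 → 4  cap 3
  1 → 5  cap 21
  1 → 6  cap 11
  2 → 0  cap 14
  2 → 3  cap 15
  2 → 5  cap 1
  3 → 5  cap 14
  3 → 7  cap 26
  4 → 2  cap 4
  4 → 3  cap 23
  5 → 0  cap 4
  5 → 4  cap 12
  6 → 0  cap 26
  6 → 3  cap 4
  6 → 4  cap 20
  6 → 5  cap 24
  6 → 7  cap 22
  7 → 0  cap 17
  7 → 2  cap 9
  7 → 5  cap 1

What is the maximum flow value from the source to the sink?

Maximum flow value: 30

augment #1: 1→5→0 bottleneck 4, total now 4
augment #2: 1→6→0 bottleneck 11, total now 15
augment #3: 1→4→2→0 bottleneck 3, total now 18
augment #4: 1→5→4→2→0 bottleneck 1, total now 19
augment #5: 1→5→4→3→7→0 bottleneck 11, total now 30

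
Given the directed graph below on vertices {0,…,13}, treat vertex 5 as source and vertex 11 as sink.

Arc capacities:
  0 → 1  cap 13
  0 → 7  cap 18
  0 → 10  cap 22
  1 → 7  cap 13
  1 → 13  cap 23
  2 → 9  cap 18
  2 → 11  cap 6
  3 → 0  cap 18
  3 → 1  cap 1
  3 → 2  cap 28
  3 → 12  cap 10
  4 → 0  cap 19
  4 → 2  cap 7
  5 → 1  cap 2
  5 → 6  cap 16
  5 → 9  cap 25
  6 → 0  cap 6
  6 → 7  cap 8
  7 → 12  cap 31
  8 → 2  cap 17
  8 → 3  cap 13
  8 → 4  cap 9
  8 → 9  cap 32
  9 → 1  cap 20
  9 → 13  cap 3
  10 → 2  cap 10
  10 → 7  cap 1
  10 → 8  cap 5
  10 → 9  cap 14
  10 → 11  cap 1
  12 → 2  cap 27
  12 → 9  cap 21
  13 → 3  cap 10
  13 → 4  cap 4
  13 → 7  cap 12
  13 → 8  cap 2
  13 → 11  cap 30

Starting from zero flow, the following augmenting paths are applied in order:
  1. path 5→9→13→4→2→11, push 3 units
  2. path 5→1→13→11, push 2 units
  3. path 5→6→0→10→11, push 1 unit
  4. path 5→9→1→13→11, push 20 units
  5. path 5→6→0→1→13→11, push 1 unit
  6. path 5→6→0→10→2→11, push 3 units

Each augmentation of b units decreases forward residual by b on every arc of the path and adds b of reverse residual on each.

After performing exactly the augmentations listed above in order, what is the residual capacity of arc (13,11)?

Residual capacity of (13,11): 7

after path 1 (5→9→13→4→2→11, push 3): res(13,11)=30
after path 2 (5→1→13→11, push 2): res(13,11)=28
after path 3 (5→6→0→10→11, push 1): res(13,11)=28
after path 4 (5→9→1→13→11, push 20): res(13,11)=8
after path 5 (5→6→0→1→13→11, push 1): res(13,11)=7
after path 6 (5→6→0→10→2→11, push 3): res(13,11)=7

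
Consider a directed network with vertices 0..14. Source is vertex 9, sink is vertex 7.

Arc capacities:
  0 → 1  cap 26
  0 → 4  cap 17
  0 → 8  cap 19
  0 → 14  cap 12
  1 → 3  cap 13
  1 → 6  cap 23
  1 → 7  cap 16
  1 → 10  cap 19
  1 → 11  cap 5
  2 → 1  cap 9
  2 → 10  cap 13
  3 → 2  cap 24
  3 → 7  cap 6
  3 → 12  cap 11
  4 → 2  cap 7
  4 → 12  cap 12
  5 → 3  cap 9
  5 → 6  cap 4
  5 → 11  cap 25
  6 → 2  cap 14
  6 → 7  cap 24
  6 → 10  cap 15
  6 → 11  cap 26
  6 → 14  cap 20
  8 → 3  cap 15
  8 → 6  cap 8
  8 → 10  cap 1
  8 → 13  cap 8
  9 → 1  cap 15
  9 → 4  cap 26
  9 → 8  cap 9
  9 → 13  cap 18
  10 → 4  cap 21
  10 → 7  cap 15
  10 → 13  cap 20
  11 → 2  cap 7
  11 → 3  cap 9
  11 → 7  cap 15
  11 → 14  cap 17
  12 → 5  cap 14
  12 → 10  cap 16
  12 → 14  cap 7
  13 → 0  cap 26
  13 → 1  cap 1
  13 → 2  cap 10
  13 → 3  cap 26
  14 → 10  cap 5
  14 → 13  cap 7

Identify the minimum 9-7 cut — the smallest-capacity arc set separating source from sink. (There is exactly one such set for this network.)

Min-cut arcs: {(4,2), (4,12), (9,1), (9,8), (9,13)} (total capacity 61)

augment #1: 9→1→7 push 15
augment #2: 9→8→3→7 push 6
augment #3: 9→8→6→7 push 3
augment #4: 9→13→1→7 push 1
augment #5: 9→4→2→10→7 push 7
augment #6: 9→4→12→10→7 push 8
augment #7: 9→4→12→5→6→7 push 4
augment #8: 9→13→0→1→6→7 push 17
max flow = 61; residual-reachable set from 9 gives S-side
cut edges (S→T): {(4,2), (4,12), (9,1), (9,8), (9,13)} total cap 61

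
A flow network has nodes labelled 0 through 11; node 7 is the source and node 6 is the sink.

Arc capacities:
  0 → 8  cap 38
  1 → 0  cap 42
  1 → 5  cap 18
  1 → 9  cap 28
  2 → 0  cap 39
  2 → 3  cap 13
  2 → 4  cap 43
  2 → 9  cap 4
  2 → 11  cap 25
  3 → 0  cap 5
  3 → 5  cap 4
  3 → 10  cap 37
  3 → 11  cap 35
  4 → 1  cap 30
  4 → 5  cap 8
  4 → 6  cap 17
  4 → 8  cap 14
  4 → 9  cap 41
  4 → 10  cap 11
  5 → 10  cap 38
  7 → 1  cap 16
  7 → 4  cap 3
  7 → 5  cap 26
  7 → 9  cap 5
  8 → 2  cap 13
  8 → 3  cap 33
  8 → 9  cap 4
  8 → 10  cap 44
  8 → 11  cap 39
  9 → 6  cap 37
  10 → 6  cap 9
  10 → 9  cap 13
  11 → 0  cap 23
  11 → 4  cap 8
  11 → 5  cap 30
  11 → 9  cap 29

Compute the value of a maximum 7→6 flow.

Maximum flow value: 46

augment #1: 7→4→6 bottleneck 3, total now 3
augment #2: 7→9→6 bottleneck 5, total now 8
augment #3: 7→1→9→6 bottleneck 16, total now 24
augment #4: 7→5→10→6 bottleneck 9, total now 33
augment #5: 7→5→10→9→6 bottleneck 13, total now 46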